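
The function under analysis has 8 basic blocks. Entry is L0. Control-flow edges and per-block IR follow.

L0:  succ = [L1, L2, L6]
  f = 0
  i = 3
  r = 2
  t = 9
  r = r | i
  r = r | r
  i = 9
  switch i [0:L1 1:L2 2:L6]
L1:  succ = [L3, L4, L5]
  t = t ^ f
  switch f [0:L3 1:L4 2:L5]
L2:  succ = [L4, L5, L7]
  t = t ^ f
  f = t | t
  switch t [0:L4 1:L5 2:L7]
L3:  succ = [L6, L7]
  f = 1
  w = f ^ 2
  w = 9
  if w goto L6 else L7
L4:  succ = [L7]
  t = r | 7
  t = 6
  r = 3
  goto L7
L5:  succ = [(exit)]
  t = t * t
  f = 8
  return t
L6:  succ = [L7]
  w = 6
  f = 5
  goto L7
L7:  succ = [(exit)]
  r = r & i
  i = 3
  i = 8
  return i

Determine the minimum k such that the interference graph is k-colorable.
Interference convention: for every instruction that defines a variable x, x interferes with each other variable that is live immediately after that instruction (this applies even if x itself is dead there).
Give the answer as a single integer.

def/use:
  L0: def={f,i,r,t} ue=∅
  L1: def={t} ue={f,t}
  L2: def={f,t} ue={f,t}
  L3: def={f,w} ue=∅
  L4: def={r,t} ue={r}
  L5: def={f,t} ue={t}
  L6: def={f,w} ue=∅
  L7: def={i,r} ue={i,r}

Live sets:
  live L0: ∅→{f,i,r,t}
  live L1: {f,i,r,t}→{i,r,t}
  live L2: {f,i,r,t}→{i,r,t}
  live L3: {i,r}→{i,r}
  live L4: {i,r}→{i,r}
  live L5: {t}→∅
  live L6: {i,r}→{i,r}
  live L7: {i,r}→∅

Conflict graph:
  f↔{i,r,t}
  i↔{f,r,t,w}
  r↔{f,i,t,w}
  t↔{f,i,r}
  w↔{i,r}

Registers:
  clique {f,i,r,t} ⇒ need ≥ 4
  assign f→R2 i→R0 r→R1 t→R3 w→R2 — no edge inside a register ⇒ χ ≤ 4
  χ = 4

Answer: 4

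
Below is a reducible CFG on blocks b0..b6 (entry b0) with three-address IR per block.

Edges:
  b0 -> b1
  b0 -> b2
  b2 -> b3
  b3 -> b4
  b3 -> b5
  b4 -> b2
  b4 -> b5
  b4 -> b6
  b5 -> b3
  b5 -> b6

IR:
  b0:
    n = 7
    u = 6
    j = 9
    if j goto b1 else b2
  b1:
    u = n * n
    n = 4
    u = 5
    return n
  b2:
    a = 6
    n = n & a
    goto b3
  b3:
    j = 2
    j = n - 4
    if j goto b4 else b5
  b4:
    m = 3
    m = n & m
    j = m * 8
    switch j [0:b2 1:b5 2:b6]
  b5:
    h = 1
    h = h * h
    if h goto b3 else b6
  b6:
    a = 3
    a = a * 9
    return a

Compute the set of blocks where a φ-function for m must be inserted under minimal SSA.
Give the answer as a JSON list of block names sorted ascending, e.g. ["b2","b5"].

idom tree: b1←b0 b2←b0 b3←b2 b4←b3 b5←b3 b6←b3
Join-block Dom:
  b2: preds {b0,b4}: {b0} ∩ {b0,b2,b3,b4} = {b0}; idom=b0
  b3: preds {b2,b5}: {b0,b2} ∩ {b0,b2,b3,b5} = {b0,b2}; idom=b2
  b5: preds {b3,b4}: {b0,b2,b3} ∩ {b0,b2,b3,b4} = {b0,b2,b3}; idom=b3
  b6: preds {b4,b5}: {b0,b2,b3,b4} ∩ {b0,b2,b3,b5} = {b0,b2,b3}; idom=b3

Frontier:
  join b2 pred b0: · stop@b0
  join b2 pred b4: b4→b3→b2 stop@b0
  join b3 pred b2: · stop@b2
  join b3 pred b5: b5→b3 stop@b2
  join b5 pred b3: · stop@b3
  join b5 pred b4: b4 stop@b3
  join b6 pred b4: b4 stop@b3
  join b6 pred b5: b5 stop@b3
  b0: DF=∅
  b1: DF=∅
  b2: DF={b2}
  b3: DF={b2,b3}
  b4: DF={b2,b5,b6}
  b5: DF={b3,b6}
  b6: DF=∅

φ for m: defs {b4}
  DF⁺ = {b2,b3,b5,b6}

Answer: ["b2", "b3", "b5", "b6"]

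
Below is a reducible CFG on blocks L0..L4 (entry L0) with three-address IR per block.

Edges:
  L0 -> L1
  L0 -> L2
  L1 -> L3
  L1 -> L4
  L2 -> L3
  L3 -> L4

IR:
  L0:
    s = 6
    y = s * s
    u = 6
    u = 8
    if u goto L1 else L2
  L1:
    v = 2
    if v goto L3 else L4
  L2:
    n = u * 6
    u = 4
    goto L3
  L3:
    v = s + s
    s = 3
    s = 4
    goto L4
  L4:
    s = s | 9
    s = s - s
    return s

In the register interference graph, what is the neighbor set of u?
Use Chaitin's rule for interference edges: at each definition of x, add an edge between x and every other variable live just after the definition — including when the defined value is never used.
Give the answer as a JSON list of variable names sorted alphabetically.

def/use:
  L0 def {s,u,y} use ∅
  L1 def {v} use ∅
  L2 def {n,u} use {u}
  L3 def {s,v} use {s}
  L4 def {s} use {s}

Live sets:
  L0 li=∅ lo={s,u}
  L1 li={s} lo={s}
  L2 li={s,u} lo={s}
  L3 li={s} lo={s}
  L4 li={s} lo=∅

Interfere edges:
  n↔{s}
  s↔{n,u,v,y}
  u↔{s}
  v↔{s}
  y↔{s}

N(u) = ["s"]

Answer: ["s"]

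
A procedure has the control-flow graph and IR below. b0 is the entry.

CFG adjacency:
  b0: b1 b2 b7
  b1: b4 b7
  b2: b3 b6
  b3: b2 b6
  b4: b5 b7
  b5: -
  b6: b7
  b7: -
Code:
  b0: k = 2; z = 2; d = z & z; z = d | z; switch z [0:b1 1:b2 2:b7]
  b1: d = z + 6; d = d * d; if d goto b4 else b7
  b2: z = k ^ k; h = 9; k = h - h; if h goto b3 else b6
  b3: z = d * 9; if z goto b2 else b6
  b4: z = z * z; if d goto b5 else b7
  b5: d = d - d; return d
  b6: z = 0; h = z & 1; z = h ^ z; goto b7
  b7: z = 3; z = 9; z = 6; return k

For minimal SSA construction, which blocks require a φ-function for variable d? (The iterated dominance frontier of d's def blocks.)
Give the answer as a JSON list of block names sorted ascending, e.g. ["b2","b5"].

idom tree: b1←b0 b2←b0 b3←b2 b4←b1 b5←b4 b6←b2 b7←b0
Join-block Dom:
  b2: preds {b0,b3}: {b0} ∩ {b0,b2,b3} = {b0}; idom=b0
  b6: preds {b2,b3}: {b0,b2} ∩ {b0,b2,b3} = {b0,b2}; idom=b2
  b7: preds {b0,b1,b4,b6}: {b0} ∩ {b0,b1} ∩ {b0,b1,b4} ∩ {b0,b2,b6} = {b0}; idom=b0

Frontier:
  join b2 pred b0: · stop@b0
  join b2 pred b3: b3→b2 stop@b0
  join b6 pred b2: · stop@b2
  join b6 pred b3: b3 stop@b2
  join b7 pred b0: · stop@b0
  join b7 pred b1: b1 stop@b0
  join b7 pred b4: b4→b1 stop@b0
  join b7 pred b6: b6→b2 stop@b0
  DF(b0)=∅
  DF(b1)={b7}
  DF(b2)={b2,b7}
  DF(b3)={b2,b6}
  DF(b4)={b7}
  DF(b5)=∅
  DF(b6)={b7}
  DF(b7)=∅

φ for d: defs {b0,b1,b5}
  DF⁺ = {b7}

Answer: ["b7"]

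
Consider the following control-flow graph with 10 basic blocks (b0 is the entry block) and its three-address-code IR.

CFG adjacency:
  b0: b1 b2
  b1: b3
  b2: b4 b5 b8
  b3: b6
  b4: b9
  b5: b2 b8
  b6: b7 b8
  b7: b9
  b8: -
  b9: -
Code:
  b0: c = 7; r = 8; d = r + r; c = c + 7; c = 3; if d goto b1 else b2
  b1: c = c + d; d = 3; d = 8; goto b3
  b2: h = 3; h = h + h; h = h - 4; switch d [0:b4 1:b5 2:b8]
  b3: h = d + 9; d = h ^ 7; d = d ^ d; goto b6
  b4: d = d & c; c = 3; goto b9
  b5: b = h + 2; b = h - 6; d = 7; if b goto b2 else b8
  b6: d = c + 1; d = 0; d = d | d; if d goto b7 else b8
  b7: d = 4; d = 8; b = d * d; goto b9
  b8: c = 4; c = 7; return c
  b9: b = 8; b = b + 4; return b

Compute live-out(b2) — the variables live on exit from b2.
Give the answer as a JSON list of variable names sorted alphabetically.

Answer: ["c", "d", "h"]

Analysis:
Per-block:
  b0 def {c,d,r} use ∅
  b1 def {c,d} use {c,d}
  b2 def {h} use {d}
  b3 def {d,h} use {d}
  b4 def {c,d} use {c,d}
  b5 def {b,d} use {h}
  b6 def {d} use {c}
  b7 def {b,d} use ∅
  b8 def {c} use ∅
  b9 def {b} use ∅

Backward fixpoint:
  b0 li=∅ lo={c,d}
  b1 li={c,d} lo={c,d}
  b2 li={c,d} lo={c,d,h}
  b3 li={c,d} lo={c}
  b4 li={c,d} lo=∅
  b5 li={c,h} lo={c,d}
  b6 li={c} lo=∅
  b7 li=∅ lo=∅
  b8 li=∅ lo=∅
  b9 li=∅ lo=∅

live-out(b2) = ["c", "d", "h"]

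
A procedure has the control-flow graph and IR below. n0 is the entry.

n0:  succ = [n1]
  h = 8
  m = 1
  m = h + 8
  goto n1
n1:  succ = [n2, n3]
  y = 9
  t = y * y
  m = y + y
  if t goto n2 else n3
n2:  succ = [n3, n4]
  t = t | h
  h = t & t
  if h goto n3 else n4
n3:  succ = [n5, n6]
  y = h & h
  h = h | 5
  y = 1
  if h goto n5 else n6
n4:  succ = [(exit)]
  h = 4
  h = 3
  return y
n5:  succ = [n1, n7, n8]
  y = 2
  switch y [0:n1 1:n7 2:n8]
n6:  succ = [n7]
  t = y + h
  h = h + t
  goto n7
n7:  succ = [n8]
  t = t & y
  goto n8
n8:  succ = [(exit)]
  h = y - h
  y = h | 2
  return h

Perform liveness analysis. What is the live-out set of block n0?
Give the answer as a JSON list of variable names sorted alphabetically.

Per-block:
  n0: def={h,m} ue=∅
  n1: def={m,t,y} ue=∅
  n2: def={h,t} ue={h,t}
  n3: def={h,y} ue={h}
  n4: def={h} ue={y}
  n5: def={y} ue=∅
  n6: def={h,t} ue={h,y}
  n7: def={t} ue={t,y}
  n8: def={h,y} ue={h,y}

Backward fixpoint:
  live n0: ∅→{h}
  live n1: {h}→{h,t,y}
  live n2: {h,t,y}→{h,t,y}
  live n3: {h,t}→{h,t,y}
  live n4: {y}→∅
  live n5: {h,t}→{h,t,y}
  live n6: {h,y}→{h,t,y}
  live n7: {h,t,y}→{h,y}
  live n8: {h,y}→∅

live-out(n0) = ["h"]

Answer: ["h"]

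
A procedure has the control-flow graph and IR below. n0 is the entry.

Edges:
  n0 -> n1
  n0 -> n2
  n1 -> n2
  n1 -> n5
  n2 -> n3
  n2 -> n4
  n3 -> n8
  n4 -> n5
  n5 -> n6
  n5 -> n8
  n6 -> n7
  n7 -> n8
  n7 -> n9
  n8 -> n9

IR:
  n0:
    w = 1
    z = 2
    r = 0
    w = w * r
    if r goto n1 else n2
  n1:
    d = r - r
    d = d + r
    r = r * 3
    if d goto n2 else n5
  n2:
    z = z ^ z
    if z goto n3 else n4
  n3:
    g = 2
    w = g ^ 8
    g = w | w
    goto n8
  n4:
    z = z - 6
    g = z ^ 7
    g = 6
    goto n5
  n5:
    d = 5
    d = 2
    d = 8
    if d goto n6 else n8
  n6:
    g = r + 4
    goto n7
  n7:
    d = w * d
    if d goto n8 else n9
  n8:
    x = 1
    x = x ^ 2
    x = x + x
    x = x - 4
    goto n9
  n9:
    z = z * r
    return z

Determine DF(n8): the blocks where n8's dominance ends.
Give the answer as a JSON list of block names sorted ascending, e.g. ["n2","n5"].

idom tree: n1←n0 n2←n0 n3←n2 n4←n2 n5←n0 n6←n5 n7←n6 n8←n0 n9←n0
Dom at joins:
  n2: preds {n0,n1}: {n0} ∩ {n0,n1} = {n0}; idom=n0
  n5: preds {n1,n4}: {n0,n1} ∩ {n0,n2,n4} = {n0}; idom=n0
  n8: preds {n3,n5,n7}: {n0,n2,n3} ∩ {n0,n5} ∩ {n0,n5,n6,n7} = {n0}; idom=n0
  n9: preds {n7,n8}: {n0,n5,n6,n7} ∩ {n0,n8} = {n0}; idom=n0

Frontier:
  n2←n0: walk · to n0
  n2←n1: walk n1 to n0
  n5←n1: walk n1 to n0
  n5←n4: walk n4→n2 to n0
  n8←n3: walk n3→n2 to n0
  n8←n5: walk n5 to n0
  n8←n7: walk n7→n6→n5 to n0
  n9←n7: walk n7→n6→n5 to n0
  n9←n8: walk n8 to n0
  n0: DF=∅
  n1: DF={n2,n5}
  n2: DF={n5,n8}
  n3: DF={n8}
  n4: DF={n5}
  n5: DF={n8,n9}
  n6: DF={n8,n9}
  n7: DF={n8,n9}
  n8: DF={n9}
  n9: DF=∅

DF(n8) = ["n9"]

Answer: ["n9"]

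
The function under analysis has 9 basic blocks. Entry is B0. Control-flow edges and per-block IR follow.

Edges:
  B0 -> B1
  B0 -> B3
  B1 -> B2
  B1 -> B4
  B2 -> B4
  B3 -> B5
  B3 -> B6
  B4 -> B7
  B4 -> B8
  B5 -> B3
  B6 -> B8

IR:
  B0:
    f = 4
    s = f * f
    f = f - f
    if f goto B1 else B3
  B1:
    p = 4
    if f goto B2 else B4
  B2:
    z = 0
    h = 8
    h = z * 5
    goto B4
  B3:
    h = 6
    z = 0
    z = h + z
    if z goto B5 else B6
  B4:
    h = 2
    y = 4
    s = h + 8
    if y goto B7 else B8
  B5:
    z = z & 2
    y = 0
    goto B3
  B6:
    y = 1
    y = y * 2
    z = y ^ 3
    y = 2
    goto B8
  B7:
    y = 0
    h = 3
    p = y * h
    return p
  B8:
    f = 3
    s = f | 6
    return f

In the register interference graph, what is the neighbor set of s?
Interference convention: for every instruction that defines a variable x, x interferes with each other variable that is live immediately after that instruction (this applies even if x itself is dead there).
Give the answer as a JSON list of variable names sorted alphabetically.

def/use:
  B0: {f,s} / ∅
  B1: {p} / {f}
  B2: {h,z} / ∅
  B3: {h,z} / ∅
  B4: {h,s,y} / ∅
  B5: {y,z} / {z}
  B6: {y,z} / ∅
  B7: {h,p,y} / ∅
  B8: {f,s} / ∅

Live sets:
  B0 li=∅ lo={f}
  B1 li={f} lo=∅
  B2 li=∅ lo=∅
  B3 li=∅ lo={z}
  B4 li=∅ lo=∅
  B5 li={z} lo=∅
  B6 li=∅ lo=∅
  B7 li=∅ lo=∅
  B8 li=∅ lo=∅

Interference:
  f↔{p,s}
  h↔{y,z}
  p↔{f}
  s↔{f,y}
  y↔{h,s}
  z↔{h}

N(s) = ["f", "y"]

Answer: ["f", "y"]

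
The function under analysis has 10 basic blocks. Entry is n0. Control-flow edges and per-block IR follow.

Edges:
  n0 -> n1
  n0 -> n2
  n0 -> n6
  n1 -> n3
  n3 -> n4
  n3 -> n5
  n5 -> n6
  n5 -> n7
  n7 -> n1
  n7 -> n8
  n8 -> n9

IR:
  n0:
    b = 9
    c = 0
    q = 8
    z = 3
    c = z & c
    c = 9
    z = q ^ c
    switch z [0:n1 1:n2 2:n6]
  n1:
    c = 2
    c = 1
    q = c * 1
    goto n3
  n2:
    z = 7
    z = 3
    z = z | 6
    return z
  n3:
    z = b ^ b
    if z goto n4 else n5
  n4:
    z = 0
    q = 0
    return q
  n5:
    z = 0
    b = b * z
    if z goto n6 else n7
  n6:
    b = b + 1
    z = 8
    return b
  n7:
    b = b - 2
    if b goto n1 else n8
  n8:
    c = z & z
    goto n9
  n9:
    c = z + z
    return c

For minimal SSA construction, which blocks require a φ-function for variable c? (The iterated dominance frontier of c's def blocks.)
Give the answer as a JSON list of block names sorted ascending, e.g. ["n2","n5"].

Answer: ["n1", "n6"]

Analysis:
idom tree: n1←n0 n2←n0 n3←n1 n4←n3 n5←n3 n6←n0 n7←n5 n8←n7 n9←n8
Join-block Dom:
  n1: preds {n0,n7}: {n0} ∩ {n0,n1,n3,n5,n7} = {n0}; idom=n0
  n6: preds {n0,n5}: {n0} ∩ {n0,n1,n3,n5} = {n0}; idom=n0

DF walk-up:
  n1←n0: walk · to n0
  n1←n7: walk n7→n5→n3→n1 to n0
  n6←n0: walk · to n0
  n6←n5: walk n5→n3→n1 to n0
  n0: DF=∅
  n1: DF={n1,n6}
  n2: DF=∅
  n3: DF={n1,n6}
  n4: DF=∅
  n5: DF={n1,n6}
  n6: DF=∅
  n7: DF={n1}
  n8: DF=∅
  n9: DF=∅

φ for c: defs {n0,n1,n8,n9}
  DF⁺ = {n1,n6}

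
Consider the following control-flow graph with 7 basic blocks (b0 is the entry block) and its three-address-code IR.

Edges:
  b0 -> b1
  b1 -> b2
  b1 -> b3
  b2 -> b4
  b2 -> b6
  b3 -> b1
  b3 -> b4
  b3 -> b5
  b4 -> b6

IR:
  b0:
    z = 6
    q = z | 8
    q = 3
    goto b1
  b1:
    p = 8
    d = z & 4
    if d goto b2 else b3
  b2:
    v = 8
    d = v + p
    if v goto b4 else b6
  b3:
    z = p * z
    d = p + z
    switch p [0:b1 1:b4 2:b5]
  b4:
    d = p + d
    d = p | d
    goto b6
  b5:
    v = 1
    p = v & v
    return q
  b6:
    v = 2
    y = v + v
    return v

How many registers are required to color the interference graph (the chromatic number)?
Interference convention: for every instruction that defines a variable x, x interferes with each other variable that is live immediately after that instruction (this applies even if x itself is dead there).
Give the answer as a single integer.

Answer: 4

Analysis:
Per-block:
  b0: {q,z} / ∅
  b1: {d,p} / {z}
  b2: {d,v} / {p}
  b3: {d,z} / {p,z}
  b4: {d} / {d,p}
  b5: {p,v} / {q}
  b6: {v,y} / ∅

Backward fixpoint:
  live b0: ∅→{q,z}
  live b1: {q,z}→{p,q,z}
  live b2: {p}→{d,p}
  live b3: {p,q,z}→{d,p,q,z}
  live b4: {d,p}→∅
  live b5: {q}→∅
  live b6: ∅→∅

Interference:
  d↔{p,q,v,z}
  p↔{d,q,v,z}
  q↔{d,p,v,z}
  v↔{d,p,q,y}
  y↔{v}
  z↔{d,p,q}

Chromatic number:
  lower bound: {d,p,q,v} mutually conflict ⇒ χ ≥ 4
  4-colouring: c0={d,y}  c1={p}  c2={q}  c3={v,z}
  χ = 4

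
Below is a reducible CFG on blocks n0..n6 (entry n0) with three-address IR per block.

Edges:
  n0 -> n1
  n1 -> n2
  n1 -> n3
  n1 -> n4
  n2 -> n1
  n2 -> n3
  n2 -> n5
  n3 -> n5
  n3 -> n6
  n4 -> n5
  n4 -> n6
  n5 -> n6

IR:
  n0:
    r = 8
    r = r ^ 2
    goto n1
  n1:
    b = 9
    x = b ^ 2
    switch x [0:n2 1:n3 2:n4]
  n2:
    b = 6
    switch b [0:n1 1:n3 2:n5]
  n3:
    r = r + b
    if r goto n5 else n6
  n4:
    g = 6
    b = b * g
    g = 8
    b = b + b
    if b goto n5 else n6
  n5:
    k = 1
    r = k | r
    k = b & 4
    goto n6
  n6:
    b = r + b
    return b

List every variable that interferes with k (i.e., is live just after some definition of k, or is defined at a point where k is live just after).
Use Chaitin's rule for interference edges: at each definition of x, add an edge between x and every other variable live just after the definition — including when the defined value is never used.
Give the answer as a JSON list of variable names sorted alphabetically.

Per-block:
  n0: def={r} ue=∅
  n1: def={b,x} ue=∅
  n2: def={b} ue=∅
  n3: def={r} ue={b,r}
  n4: def={b,g} ue={b}
  n5: def={k,r} ue={b,r}
  n6: def={b} ue={b,r}

Backward fixpoint:
  n0: in=∅ out={r}
  n1: in={r} out={b,r}
  n2: in={r} out={b,r}
  n3: in={b,r} out={b,r}
  n4: in={b,r} out={b,r}
  n5: in={b,r} out={b,r}
  n6: in={b,r} out=∅

Conflict graph:
  b↔{g,k,r,x}
  g↔{b,r}
  k↔{b,r}
  r↔{b,g,k,x}
  x↔{b,r}

N(k) = ["b", "r"]

Answer: ["b", "r"]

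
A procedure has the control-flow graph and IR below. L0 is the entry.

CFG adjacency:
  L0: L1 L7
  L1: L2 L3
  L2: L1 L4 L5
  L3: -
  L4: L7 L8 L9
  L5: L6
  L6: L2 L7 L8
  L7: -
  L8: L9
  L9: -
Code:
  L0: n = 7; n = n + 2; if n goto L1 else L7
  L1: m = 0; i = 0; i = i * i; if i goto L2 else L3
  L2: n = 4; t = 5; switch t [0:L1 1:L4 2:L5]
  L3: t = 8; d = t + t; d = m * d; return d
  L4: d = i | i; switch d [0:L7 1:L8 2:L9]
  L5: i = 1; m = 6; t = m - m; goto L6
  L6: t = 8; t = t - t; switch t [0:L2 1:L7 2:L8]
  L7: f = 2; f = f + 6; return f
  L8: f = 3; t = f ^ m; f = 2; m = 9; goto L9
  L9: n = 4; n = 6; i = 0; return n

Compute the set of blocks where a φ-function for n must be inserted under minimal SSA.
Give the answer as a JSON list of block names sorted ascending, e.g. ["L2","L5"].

Answer: ["L1", "L2", "L7"]

Derivation:
idom tree: L1←L0 L2←L1 L3←L1 L4←L2 L5←L2 L6←L5 L7←L0 L8←L2 L9←L2
Join-block Dom:
  L1: preds {L0,L2}: {L0} ∩ {L0,L1,L2} = {L0}; idom=L0
  L2: preds {L1,L6}: {L0,L1} ∩ {L0,L1,L2,L5,L6} = {L0,L1}; idom=L1
  L7: preds {L0,L4,L6}: {L0} ∩ {L0,L1,L2,L4} ∩ {L0,L1,L2,L5,L6} = {L0}; idom=L0
  L8: preds {L4,L6}: {L0,L1,L2,L4} ∩ {L0,L1,L2,L5,L6} = {L0,L1,L2}; idom=L2
  L9: preds {L4,L8}: {L0,L1,L2,L4} ∩ {L0,L1,L2,L8} = {L0,L1,L2}; idom=L2

DF walk-up:
  join L1 pred L0: · stop@L0
  join L1 pred L2: L2→L1 stop@L0
  join L2 pred L1: · stop@L1
  join L2 pred L6: L6→L5→L2 stop@L1
  join L7 pred L0: · stop@L0
  join L7 pred L4: L4→L2→L1 stop@L0
  join L7 pred L6: L6→L5→L2→L1 stop@L0
  join L8 pred L4: L4 stop@L2
  join L8 pred L6: L6→L5 stop@L2
  join L9 pred L4: L4 stop@L2
  join L9 pred L8: L8 stop@L2
  L0 → ∅
  L1 → {L1,L7}
  L2 → {L1,L2,L7}
  L3 → ∅
  L4 → {L7,L8,L9}
  L5 → {L2,L7,L8}
  L6 → {L2,L7,L8}
  L7 → ∅
  L8 → {L9}
  L9 → ∅

φ for n: defs {L0,L2,L9}
  DF⁺ = {L1,L2,L7}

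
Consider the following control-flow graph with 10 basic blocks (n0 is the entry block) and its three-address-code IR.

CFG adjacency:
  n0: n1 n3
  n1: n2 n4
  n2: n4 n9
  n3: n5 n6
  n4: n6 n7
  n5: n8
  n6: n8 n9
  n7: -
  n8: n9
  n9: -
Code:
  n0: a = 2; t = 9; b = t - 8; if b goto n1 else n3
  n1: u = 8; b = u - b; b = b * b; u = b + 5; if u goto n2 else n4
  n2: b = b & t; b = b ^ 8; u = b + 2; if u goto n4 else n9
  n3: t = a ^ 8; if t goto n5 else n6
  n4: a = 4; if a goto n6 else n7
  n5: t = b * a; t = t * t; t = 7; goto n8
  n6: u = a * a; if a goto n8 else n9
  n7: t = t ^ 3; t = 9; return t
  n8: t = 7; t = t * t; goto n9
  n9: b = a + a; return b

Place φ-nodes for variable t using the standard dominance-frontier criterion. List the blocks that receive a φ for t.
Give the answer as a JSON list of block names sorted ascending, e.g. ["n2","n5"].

idom tree: n1←n0 n2←n1 n3←n0 n4←n1 n5←n3 n6←n0 n7←n4 n8←n0 n9←n0
Join-block Dom:
  n4: preds {n1,n2}: {n0,n1} ∩ {n0,n1,n2} = {n0,n1}; idom=n1
  n6: preds {n3,n4}: {n0,n3} ∩ {n0,n1,n4} = {n0}; idom=n0
  n8: preds {n5,n6}: {n0,n3,n5} ∩ {n0,n6} = {n0}; idom=n0
  n9: preds {n2,n6,n8}: {n0,n1,n2} ∩ {n0,n6} ∩ {n0,n8} = {n0}; idom=n0

DF derivation:
  join n4 pred n1: · stop@n1
  join n4 pred n2: n2 stop@n1
  join n6 pred n3: n3 stop@n0
  join n6 pred n4: n4→n1 stop@n0
  join n8 pred n5: n5→n3 stop@n0
  join n8 pred n6: n6 stop@n0
  join n9 pred n2: n2→n1 stop@n0
  join n9 pred n6: n6 stop@n0
  join n9 pred n8: n8 stop@n0
  DF(n0)=∅
  DF(n1)={n6,n9}
  DF(n2)={n4,n9}
  DF(n3)={n6,n8}
  DF(n4)={n6}
  DF(n5)={n8}
  DF(n6)={n8,n9}
  DF(n7)=∅
  DF(n8)={n9}
  DF(n9)=∅

φ for t: defs {n0,n3,n5,n7,n8}
  DF⁺ = {n6,n8,n9}

Answer: ["n6", "n8", "n9"]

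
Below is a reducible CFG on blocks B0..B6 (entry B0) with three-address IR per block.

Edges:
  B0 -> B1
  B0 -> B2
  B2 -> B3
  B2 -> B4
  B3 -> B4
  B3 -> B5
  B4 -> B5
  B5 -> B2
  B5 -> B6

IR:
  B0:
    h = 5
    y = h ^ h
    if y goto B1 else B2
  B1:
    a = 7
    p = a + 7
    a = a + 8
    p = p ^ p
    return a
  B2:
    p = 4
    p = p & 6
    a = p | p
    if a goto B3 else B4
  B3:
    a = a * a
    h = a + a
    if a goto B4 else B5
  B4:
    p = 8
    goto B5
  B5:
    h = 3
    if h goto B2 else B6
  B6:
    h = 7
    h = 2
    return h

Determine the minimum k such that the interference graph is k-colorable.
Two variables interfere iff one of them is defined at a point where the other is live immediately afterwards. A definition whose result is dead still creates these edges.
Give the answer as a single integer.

Block summaries:
  B0 def {h,y} use ∅
  B1 def {a,p} use ∅
  B2 def {a,p} use ∅
  B3 def {a,h} use {a}
  B4 def {p} use ∅
  B5 def {h} use ∅
  B6 def {h} use ∅

Liveness:
  live B0: ∅→∅
  live B1: ∅→∅
  live B2: ∅→{a}
  live B3: {a}→∅
  live B4: ∅→∅
  live B5: ∅→∅
  live B6: ∅→∅

Interfere edges:
  a — {h,p}
  h — {a}
  p — {a}
  y — ∅

Chromatic number:
  {a,h} pairwise interfere (2-clique) ⇒ χ ≥ 2
  assign a→c0 h→c1 p→c1 y→c0 — no edge inside a register ⇒ χ ≤ 2
  χ = 2

Answer: 2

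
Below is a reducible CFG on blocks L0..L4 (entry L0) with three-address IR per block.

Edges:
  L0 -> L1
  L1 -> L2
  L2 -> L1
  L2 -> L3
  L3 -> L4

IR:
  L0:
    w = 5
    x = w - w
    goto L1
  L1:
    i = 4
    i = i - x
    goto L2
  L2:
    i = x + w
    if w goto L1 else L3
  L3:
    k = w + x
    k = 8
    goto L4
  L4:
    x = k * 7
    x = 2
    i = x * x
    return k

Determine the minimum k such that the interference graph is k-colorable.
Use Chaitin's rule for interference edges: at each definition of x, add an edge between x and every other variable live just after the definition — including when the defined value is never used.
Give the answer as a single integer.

Per-block:
  L0: def={w,x} ue=∅
  L1: def={i} ue={x}
  L2: def={i} ue={w,x}
  L3: def={k} ue={w,x}
  L4: def={i,x} ue={k}

Backward fixpoint:
  L0: in=∅ out={w,x}
  L1: in={w,x} out={w,x}
  L2: in={w,x} out={w,x}
  L3: in={w,x} out={k}
  L4: in={k} out=∅

Interference:
  i: {k,w,x}
  k: {i,x}
  w: {i,x}
  x: {i,k,w}

Chromatic number:
  clique {i,k,x} ⇒ need ≥ 3
  3-colouring: r0={i}  r1={x}  r2={k,w}
  χ = 3

Answer: 3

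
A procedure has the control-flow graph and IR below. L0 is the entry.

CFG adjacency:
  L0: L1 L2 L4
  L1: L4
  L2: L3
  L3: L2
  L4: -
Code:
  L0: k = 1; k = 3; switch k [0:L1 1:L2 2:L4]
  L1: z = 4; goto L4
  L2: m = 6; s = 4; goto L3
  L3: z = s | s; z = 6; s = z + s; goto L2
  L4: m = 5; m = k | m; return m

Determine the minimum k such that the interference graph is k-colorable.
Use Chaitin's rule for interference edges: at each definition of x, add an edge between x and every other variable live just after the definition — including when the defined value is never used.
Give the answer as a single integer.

Answer: 2

Analysis:
Per-block:
  L0: def={k} ue=∅
  L1: def={z} ue=∅
  L2: def={m,s} ue=∅
  L3: def={s,z} ue={s}
  L4: def={m} ue={k}

Live sets:
  live L0: ∅→{k}
  live L1: {k}→{k}
  live L2: ∅→{s}
  live L3: {s}→∅
  live L4: {k}→∅

Interfere edges:
  k — {m,z}
  m — {k}
  s — {z}
  z — {k,s}

Colouring:
  {k,m} pairwise interfere (2-clique) ⇒ χ ≥ 2
  assign k→R0 m→R1 s→R0 z→R1 — no edge inside a register ⇒ χ ≤ 2
  χ = 2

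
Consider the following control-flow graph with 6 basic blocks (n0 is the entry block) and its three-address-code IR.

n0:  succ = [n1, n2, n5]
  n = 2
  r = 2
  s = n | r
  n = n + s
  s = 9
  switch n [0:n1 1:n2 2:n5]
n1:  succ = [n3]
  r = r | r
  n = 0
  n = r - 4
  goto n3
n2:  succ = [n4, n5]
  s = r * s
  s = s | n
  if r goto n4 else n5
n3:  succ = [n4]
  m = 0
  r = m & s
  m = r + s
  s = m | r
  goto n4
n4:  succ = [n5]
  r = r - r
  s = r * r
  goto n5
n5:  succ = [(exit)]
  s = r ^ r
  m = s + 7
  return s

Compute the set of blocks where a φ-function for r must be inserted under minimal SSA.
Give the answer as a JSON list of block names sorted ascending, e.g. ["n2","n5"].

Answer: ["n4", "n5"]

Analysis:
idom tree: n1←n0 n2←n0 n3←n1 n4←n0 n5←n0
Dom∩ at merges:
  n4: preds {n2,n3}: {n0,n2} ∩ {n0,n1,n3} = {n0}; idom=n0
  n5: preds {n0,n2,n4}: {n0} ∩ {n0,n2} ∩ {n0,n4} = {n0}; idom=n0

DF derivation:
  join n4 pred n2: n2 stop@n0
  join n4 pred n3: n3→n1 stop@n0
  join n5 pred n0: · stop@n0
  join n5 pred n2: n2 stop@n0
  join n5 pred n4: n4 stop@n0
  DF(n0)=∅
  DF(n1)={n4}
  DF(n2)={n4,n5}
  DF(n3)={n4}
  DF(n4)={n5}
  DF(n5)=∅

φ for r: defs {n0,n1,n3,n4}
  DF⁺ = {n4,n5}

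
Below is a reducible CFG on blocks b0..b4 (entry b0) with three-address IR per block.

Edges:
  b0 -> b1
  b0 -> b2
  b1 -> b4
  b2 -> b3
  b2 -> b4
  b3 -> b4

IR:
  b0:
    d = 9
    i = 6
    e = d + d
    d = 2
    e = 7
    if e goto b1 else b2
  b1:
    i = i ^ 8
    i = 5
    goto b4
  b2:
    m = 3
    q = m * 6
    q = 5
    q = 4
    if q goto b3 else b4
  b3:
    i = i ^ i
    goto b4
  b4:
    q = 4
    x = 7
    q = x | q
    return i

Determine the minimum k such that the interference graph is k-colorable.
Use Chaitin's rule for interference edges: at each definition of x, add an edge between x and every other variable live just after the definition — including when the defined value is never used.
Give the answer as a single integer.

def/use:
  b0: def={d,e,i} ue=∅
  b1: def={i} ue={i}
  b2: def={m,q} ue=∅
  b3: def={i} ue={i}
  b4: def={q,x} ue={i}

Liveness:
  b0 li=∅ lo={i}
  b1 li={i} lo={i}
  b2 li={i} lo={i}
  b3 li={i} lo={i}
  b4 li={i} lo=∅

Interfere edges:
  d — {i}
  e — {i}
  i — {d,e,m,q,x}
  m — {i}
  q — {i,x}
  x — {i,q}

Registers:
  clique {i,q,x} ⇒ need ≥ 3
  3-colouring: c0={i}  c1={d,e,m,q}  c2={x}
  χ = 3

Answer: 3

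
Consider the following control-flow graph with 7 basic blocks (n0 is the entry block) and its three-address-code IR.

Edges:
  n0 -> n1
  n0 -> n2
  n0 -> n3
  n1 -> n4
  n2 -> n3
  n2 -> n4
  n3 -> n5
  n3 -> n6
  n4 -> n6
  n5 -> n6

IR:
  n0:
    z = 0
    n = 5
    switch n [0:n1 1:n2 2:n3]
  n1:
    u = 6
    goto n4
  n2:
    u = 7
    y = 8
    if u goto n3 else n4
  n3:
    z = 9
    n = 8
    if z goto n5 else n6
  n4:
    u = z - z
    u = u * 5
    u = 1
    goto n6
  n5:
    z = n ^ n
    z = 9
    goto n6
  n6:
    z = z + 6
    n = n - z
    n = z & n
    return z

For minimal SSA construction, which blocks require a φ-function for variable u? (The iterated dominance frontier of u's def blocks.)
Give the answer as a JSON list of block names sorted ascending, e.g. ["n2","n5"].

idom tree: n1←n0 n2←n0 n3←n0 n4←n0 n5←n3 n6←n0
Dom at joins:
  n3: preds {n0,n2}: {n0} ∩ {n0,n2} = {n0}; idom=n0
  n4: preds {n1,n2}: {n0,n1} ∩ {n0,n2} = {n0}; idom=n0
  n6: preds {n3,n4,n5}: {n0,n3} ∩ {n0,n4} ∩ {n0,n3,n5} = {n0}; idom=n0

DF walk-up:
  n3←n0: walk · to n0
  n3←n2: walk n2 to n0
  n4←n1: walk n1 to n0
  n4←n2: walk n2 to n0
  n6←n3: walk n3 to n0
  n6←n4: walk n4 to n0
  n6←n5: walk n5→n3 to n0
  n0: DF=∅
  n1: DF={n4}
  n2: DF={n3,n4}
  n3: DF={n6}
  n4: DF={n6}
  n5: DF={n6}
  n6: DF=∅

φ for u: defs {n1,n2,n4}
  DF⁺ = {n3,n4,n6}

Answer: ["n3", "n4", "n6"]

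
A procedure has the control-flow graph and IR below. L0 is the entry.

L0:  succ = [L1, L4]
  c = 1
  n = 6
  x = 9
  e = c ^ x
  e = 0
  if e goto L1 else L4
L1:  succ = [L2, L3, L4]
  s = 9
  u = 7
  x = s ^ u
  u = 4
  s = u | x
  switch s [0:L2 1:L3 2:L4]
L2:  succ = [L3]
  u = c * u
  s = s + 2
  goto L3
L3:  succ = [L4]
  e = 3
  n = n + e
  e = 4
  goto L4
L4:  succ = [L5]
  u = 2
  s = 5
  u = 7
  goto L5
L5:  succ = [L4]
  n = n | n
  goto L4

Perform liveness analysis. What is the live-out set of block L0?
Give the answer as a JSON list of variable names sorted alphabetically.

Answer: ["c", "n"]

Working:
Block summaries:
  L0: {c,e,n,x} / ∅
  L1: {s,u,x} / ∅
  L2: {s,u} / {c,s,u}
  L3: {e,n} / {n}
  L4: {s,u} / ∅
  L5: {n} / {n}

Liveness:
  L0: in=∅ out={c,n}
  L1: in={c,n} out={c,n,s,u}
  L2: in={c,n,s,u} out={n}
  L3: in={n} out={n}
  L4: in={n} out={n}
  L5: in={n} out={n}

live-out(L0) = ["c", "n"]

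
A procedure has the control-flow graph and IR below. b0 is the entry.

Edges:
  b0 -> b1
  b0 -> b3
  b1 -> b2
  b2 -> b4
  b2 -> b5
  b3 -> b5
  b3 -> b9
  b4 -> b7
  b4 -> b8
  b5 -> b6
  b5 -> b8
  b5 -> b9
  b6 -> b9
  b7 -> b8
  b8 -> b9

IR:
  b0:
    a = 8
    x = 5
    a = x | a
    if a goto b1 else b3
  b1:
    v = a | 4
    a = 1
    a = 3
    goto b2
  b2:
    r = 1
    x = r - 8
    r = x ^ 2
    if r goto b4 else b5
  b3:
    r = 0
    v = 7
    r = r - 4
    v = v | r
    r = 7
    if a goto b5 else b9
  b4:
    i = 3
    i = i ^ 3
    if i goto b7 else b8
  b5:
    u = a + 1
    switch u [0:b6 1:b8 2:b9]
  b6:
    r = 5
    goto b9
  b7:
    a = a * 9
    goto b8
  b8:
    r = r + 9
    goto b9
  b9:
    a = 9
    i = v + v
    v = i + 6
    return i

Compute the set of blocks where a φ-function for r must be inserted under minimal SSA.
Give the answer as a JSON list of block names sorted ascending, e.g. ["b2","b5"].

idom tree: b1←b0 b2←b1 b3←b0 b4←b2 b5←b0 b6←b5 b7←b4 b8←b0 b9←b0
Dom at joins:
  b5: preds {b2,b3}: {b0,b1,b2} ∩ {b0,b3} = {b0}; idom=b0
  b8: preds {b4,b5,b7}: {b0,b1,b2,b4} ∩ {b0,b5} ∩ {b0,b1,b2,b4,b7} = {b0}; idom=b0
  b9: preds {b3,b5,b6,b8}: {b0,b3} ∩ {b0,b5} ∩ {b0,b5,b6} ∩ {b0,b8} = {b0}; idom=b0

DF walk-up:
  join b5 pred b2: b2→b1 stop@b0
  join b5 pred b3: b3 stop@b0
  join b8 pred b4: b4→b2→b1 stop@b0
  join b8 pred b5: b5 stop@b0
  join b8 pred b7: b7→b4→b2→b1 stop@b0
  join b9 pred b3: b3 stop@b0
  join b9 pred b5: b5 stop@b0
  join b9 pred b6: b6→b5 stop@b0
  join b9 pred b8: b8 stop@b0
  b0: DF=∅
  b1: DF={b5,b8}
  b2: DF={b5,b8}
  b3: DF={b5,b9}
  b4: DF={b8}
  b5: DF={b8,b9}
  b6: DF={b9}
  b7: DF={b8}
  b8: DF={b9}
  b9: DF=∅

φ for r: defs {b2,b3,b6,b8}
  DF⁺ = {b5,b8,b9}

Answer: ["b5", "b8", "b9"]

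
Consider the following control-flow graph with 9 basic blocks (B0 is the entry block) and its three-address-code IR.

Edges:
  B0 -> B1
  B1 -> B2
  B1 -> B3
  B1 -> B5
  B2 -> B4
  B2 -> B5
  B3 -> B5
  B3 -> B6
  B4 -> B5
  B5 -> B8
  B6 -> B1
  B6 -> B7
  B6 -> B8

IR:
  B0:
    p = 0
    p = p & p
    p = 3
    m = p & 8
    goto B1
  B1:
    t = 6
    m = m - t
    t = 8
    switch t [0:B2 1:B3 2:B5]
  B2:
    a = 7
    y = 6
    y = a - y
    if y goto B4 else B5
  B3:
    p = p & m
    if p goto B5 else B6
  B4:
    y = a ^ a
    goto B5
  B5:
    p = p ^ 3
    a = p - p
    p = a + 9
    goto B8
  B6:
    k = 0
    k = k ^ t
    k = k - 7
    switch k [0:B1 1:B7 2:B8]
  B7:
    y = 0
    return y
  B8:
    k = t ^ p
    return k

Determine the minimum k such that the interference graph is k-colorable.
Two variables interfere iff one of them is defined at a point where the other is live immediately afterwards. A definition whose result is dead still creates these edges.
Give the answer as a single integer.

Block summaries:
  B0: def={m,p} ue=∅
  B1: def={m,t} ue={m}
  B2: def={a,y} ue=∅
  B3: def={p} ue={m,p}
  B4: def={y} ue={a}
  B5: def={a,p} ue={p}
  B6: def={k} ue={t}
  B7: def={y} ue=∅
  B8: def={k} ue={p,t}

Live sets:
  B0: in=∅ out={m,p}
  B1: in={m,p} out={m,p,t}
  B2: in={p,t} out={a,p,t}
  B3: in={m,p,t} out={m,p,t}
  B4: in={a,p,t} out={p,t}
  B5: in={p,t} out={p,t}
  B6: in={m,p,t} out={m,p,t}
  B7: in=∅ out=∅
  B8: in={p,t} out=∅

Conflict graph:
  a — {p,t,y}
  k — {m,p,t}
  m — {k,p,t}
  p — {a,k,m,t,y}
  t — {a,k,m,p,y}
  y — {a,p,t}

Colouring:
  {a,p,t,y} pairwise interfere (4-clique) ⇒ χ ≥ 4
  assign a→r2 k→r2 m→r3 p→r0 t→r1 y→r3 — no edge inside a register ⇒ χ ≤ 4
  χ = 4

Answer: 4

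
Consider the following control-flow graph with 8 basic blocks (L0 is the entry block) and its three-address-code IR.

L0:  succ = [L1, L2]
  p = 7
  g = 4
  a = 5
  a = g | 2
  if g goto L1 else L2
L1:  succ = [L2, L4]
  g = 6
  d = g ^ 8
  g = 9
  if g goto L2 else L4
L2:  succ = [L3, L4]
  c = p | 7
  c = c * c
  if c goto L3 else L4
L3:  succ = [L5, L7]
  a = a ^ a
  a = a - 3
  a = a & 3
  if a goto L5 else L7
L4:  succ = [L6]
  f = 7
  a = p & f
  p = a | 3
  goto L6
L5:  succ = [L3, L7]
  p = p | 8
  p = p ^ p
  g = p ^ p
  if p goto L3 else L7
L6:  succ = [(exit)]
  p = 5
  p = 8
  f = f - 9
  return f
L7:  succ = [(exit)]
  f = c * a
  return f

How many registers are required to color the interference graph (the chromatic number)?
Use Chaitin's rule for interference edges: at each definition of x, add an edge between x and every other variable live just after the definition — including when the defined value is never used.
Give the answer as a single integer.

def/use:
  L0: def={a,g,p} ue=∅
  L1: def={d,g} ue=∅
  L2: def={c} ue={p}
  L3: def={a} ue={a}
  L4: def={a,f,p} ue={p}
  L5: def={g,p} ue={p}
  L6: def={f,p} ue={f}
  L7: def={f} ue={a,c}

Live sets:
  L0 li=∅ lo={a,p}
  L1 li={a,p} lo={a,p}
  L2 li={a,p} lo={a,c,p}
  L3 li={a,c,p} lo={a,c,p}
  L4 li={p} lo={f}
  L5 li={a,c,p} lo={a,c,p}
  L6 li={f} lo=∅
  L7 li={a,c} lo=∅

Interfere edges:
  a↔{c,d,f,g,p}
  c↔{a,g,p}
  d↔{a,p}
  f↔{a,p}
  g↔{a,c,p}
  p↔{a,c,d,f,g}

Chromatic number:
  lower bound: {a,c,g,p} mutually conflict ⇒ χ ≥ 4
  4-colouring: R0={a}  R1={p}  R2={c,d,f}  R3={g}
  χ = 4

Answer: 4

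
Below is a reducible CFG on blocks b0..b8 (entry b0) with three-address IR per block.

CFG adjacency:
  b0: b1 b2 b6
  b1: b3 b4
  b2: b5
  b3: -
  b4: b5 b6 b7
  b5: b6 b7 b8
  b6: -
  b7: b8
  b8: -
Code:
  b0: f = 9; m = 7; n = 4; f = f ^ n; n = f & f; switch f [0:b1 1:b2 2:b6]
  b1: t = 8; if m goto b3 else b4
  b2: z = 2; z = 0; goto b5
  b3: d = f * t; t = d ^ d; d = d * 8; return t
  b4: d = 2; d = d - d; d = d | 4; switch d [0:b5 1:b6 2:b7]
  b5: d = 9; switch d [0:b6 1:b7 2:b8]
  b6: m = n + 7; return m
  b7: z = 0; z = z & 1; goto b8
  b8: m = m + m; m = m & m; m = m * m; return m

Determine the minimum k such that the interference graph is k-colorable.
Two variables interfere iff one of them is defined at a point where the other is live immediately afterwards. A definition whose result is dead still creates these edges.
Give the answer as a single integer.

Answer: 4

Working:
def/use:
  b0: def={f,m,n} ue=∅
  b1: def={t} ue={m}
  b2: def={z} ue=∅
  b3: def={d,t} ue={f,t}
  b4: def={d} ue=∅
  b5: def={d} ue=∅
  b6: def={m} ue={n}
  b7: def={z} ue=∅
  b8: def={m} ue={m}

Backward fixpoint:
  b0 li=∅ lo={f,m,n}
  b1 li={f,m,n} lo={f,m,n,t}
  b2 li={m,n} lo={m,n}
  b3 li={f,t} lo=∅
  b4 li={m,n} lo={m,n}
  b5 li={m,n} lo={m,n}
  b6 li={n} lo=∅
  b7 li={m} lo={m}
  b8 li={m} lo=∅

Conflict graph:
  d↔{m,n,t}
  f↔{m,n,t}
  m↔{d,f,n,t,z}
  n↔{d,f,m,t,z}
  t↔{d,f,m,n}
  z↔{m,n}

Registers:
  clique {d,m,n,t} ⇒ need ≥ 4
  4-colouring: c0={m}  c1={n}  c2={t,z}  c3={d,f}
  χ = 4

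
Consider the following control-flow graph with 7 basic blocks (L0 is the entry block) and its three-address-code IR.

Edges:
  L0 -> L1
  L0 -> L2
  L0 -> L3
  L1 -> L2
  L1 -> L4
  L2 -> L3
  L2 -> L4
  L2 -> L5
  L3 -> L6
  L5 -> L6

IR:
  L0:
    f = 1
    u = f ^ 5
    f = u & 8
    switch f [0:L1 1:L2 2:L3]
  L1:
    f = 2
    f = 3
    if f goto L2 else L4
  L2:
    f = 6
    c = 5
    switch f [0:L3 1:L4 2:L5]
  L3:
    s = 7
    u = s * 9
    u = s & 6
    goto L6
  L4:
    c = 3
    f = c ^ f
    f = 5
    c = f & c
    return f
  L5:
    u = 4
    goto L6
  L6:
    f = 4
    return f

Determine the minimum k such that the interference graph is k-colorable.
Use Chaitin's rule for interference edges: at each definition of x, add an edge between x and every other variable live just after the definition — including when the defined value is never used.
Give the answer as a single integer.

Answer: 2

Working:
Per-block:
  L0: {f,u} / ∅
  L1: {f} / ∅
  L2: {c,f} / ∅
  L3: {s,u} / ∅
  L4: {c,f} / {f}
  L5: {u} / ∅
  L6: {f} / ∅

Live sets:
  L0 li=∅ lo=∅
  L1 li=∅ lo={f}
  L2 li=∅ lo={f}
  L3 li=∅ lo=∅
  L4 li={f} lo=∅
  L5 li=∅ lo=∅
  L6 li=∅ lo=∅

Conflict graph:
  c↔{f}
  f↔{c}
  s↔{u}
  u↔{s}

Registers:
  lower bound: {c,f} mutually conflict ⇒ χ ≥ 2
  2-colouring: R0={c,s}  R1={f,u}
  χ = 2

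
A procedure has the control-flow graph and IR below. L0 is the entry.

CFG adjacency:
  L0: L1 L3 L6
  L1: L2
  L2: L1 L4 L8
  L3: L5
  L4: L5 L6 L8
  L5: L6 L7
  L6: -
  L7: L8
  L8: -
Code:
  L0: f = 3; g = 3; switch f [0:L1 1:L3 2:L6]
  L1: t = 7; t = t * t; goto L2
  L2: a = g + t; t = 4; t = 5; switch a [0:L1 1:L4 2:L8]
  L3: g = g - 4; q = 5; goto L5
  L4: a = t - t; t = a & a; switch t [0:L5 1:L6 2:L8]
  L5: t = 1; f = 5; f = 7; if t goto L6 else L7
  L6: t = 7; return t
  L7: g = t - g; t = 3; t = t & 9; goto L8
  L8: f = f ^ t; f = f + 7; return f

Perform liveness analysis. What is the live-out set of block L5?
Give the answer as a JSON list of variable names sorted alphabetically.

Per-block:
  L0: def={f,g} ue=∅
  L1: def={t} ue=∅
  L2: def={a,t} ue={g,t}
  L3: def={g,q} ue={g}
  L4: def={a,t} ue={t}
  L5: def={f,t} ue=∅
  L6: def={t} ue=∅
  L7: def={g,t} ue={g,t}
  L8: def={f} ue={f,t}

Live sets:
  L0: in=∅ out={f,g}
  L1: in={f,g} out={f,g,t}
  L2: in={f,g,t} out={f,g,t}
  L3: in={g} out={g}
  L4: in={f,g,t} out={f,g,t}
  L5: in={g} out={f,g,t}
  L6: in=∅ out=∅
  L7: in={f,g,t} out={f,t}
  L8: in={f,t} out=∅

live-out(L5) = ["f", "g", "t"]

Answer: ["f", "g", "t"]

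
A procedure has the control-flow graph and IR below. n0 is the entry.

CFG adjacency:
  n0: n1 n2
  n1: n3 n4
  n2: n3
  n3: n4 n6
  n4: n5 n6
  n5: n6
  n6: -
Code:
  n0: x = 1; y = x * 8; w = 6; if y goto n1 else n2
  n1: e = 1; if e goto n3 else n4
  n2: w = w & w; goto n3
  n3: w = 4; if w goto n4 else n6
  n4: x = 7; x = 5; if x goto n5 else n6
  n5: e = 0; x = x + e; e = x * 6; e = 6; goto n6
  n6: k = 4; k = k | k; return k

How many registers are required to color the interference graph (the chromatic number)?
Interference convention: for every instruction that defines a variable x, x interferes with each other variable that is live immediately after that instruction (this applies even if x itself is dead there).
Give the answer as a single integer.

def/use:
  n0: {w,x,y} / ∅
  n1: {e} / ∅
  n2: {w} / {w}
  n3: {w} / ∅
  n4: {x} / ∅
  n5: {e,x} / {x}
  n6: {k} / ∅

Live sets:
  n0 li=∅ lo={w}
  n1 li=∅ lo=∅
  n2 li={w} lo=∅
  n3 li=∅ lo=∅
  n4 li=∅ lo={x}
  n5 li={x} lo=∅
  n6 li=∅ lo=∅

Interference:
  e: {x}
  k: ∅
  w: {y}
  x: {e}
  y: {w}

Chromatic number:
  lower bound: {e,x} mutually conflict ⇒ χ ≥ 2
  assign e→R0 k→R0 w→R0 x→R1 y→R1 — no edge inside a register ⇒ χ ≤ 2
  χ = 2

Answer: 2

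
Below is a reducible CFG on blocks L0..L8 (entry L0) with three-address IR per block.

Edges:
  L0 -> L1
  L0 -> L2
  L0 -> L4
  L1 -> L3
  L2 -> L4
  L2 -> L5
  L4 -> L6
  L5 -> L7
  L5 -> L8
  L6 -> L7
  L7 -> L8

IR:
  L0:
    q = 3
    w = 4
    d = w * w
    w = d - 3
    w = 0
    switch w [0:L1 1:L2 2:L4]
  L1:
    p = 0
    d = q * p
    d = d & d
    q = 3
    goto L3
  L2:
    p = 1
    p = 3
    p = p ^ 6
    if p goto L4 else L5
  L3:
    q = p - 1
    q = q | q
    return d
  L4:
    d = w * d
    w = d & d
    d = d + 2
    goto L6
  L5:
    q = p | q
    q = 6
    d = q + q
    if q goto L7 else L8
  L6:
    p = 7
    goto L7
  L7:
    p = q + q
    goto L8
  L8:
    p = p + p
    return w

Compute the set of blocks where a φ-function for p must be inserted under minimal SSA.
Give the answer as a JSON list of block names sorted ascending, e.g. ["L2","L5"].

Answer: ["L4", "L7", "L8"]

Derivation:
idom tree: L1←L0 L2←L0 L3←L1 L4←L0 L5←L2 L6←L4 L7←L0 L8←L0
Dom∩ at merges:
  L4: preds {L0,L2}: {L0} ∩ {L0,L2} = {L0}; idom=L0
  L7: preds {L5,L6}: {L0,L2,L5} ∩ {L0,L4,L6} = {L0}; idom=L0
  L8: preds {L5,L7}: {L0,L2,L5} ∩ {L0,L7} = {L0}; idom=L0

DF walk-up:
  L4←L0: walk · to L0
  L4←L2: walk L2 to L0
  L7←L5: walk L5→L2 to L0
  L7←L6: walk L6→L4 to L0
  L8←L5: walk L5→L2 to L0
  L8←L7: walk L7 to L0
  L0 → ∅
  L1 → ∅
  L2 → {L4,L7,L8}
  L3 → ∅
  L4 → {L7}
  L5 → {L7,L8}
  L6 → {L7}
  L7 → {L8}
  L8 → ∅

φ for p: defs {L1,L2,L6,L7,L8}
  DF⁺ = {L4,L7,L8}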